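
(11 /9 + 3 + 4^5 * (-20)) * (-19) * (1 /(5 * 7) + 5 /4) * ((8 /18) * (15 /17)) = 89534726 /459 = 195064.76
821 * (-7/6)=-5747/6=-957.83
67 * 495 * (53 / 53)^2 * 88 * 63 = 183866760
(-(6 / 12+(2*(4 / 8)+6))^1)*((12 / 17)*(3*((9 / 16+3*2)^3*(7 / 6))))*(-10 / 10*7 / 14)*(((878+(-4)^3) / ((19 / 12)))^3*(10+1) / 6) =652284668297.15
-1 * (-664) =664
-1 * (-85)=85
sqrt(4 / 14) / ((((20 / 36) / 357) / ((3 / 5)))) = 1377 * sqrt(14) / 25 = 206.09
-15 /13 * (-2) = 30 /13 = 2.31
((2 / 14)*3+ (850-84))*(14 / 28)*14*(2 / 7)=10730 / 7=1532.86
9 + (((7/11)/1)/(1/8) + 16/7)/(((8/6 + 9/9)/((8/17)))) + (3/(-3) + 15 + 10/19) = 4354869/174097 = 25.01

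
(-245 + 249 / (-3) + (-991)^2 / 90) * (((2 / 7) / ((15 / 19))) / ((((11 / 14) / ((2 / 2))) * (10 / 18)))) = 36197318 / 4125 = 8775.11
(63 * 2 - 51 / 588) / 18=24679 / 3528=7.00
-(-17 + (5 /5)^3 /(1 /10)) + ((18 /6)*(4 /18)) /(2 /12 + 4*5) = 851 /121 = 7.03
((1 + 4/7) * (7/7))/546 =11/3822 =0.00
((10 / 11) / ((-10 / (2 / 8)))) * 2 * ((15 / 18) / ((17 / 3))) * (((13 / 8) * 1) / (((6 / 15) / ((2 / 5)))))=-65 / 5984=-0.01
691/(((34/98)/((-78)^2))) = 205998156/17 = 12117538.59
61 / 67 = 0.91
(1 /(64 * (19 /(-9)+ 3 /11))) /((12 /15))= -495 /46592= -0.01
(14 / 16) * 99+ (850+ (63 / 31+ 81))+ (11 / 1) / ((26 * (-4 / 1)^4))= 210392341 / 206336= 1019.66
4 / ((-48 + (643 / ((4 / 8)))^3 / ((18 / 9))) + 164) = 1 / 265847736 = 0.00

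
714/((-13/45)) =-32130/13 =-2471.54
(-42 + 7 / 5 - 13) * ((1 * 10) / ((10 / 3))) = -804 / 5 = -160.80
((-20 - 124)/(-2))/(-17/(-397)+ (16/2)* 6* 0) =1681.41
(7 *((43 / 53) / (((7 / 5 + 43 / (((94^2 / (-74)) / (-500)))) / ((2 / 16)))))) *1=3324545 / 849786312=0.00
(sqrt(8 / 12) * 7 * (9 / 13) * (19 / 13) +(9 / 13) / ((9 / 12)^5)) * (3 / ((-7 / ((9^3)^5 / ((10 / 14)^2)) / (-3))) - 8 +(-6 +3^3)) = 13282448713690329088 / 8775 +5175485387463321588 * sqrt(6) / 4225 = 4514213362102969.50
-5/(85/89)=-89/17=-5.24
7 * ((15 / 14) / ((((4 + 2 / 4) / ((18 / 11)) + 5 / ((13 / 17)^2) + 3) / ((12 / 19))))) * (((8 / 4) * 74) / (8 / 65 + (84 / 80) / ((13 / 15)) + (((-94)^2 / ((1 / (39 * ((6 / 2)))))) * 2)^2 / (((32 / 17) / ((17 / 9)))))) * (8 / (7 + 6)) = 1440691200 / 204864709276978224971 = 0.00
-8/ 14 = -4/ 7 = -0.57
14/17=0.82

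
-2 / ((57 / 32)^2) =-0.63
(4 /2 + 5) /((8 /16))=14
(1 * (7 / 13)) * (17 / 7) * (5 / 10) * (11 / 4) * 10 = 935 / 52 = 17.98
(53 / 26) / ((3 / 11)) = 7.47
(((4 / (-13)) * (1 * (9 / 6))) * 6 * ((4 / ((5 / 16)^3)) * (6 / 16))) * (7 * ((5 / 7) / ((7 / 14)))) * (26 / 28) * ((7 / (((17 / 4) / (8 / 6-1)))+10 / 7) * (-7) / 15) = 17350656 / 14875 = 1166.43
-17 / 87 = -0.20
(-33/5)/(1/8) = -264/5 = -52.80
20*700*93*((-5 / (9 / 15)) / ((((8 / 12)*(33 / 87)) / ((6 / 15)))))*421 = -79480590000 / 11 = -7225508181.82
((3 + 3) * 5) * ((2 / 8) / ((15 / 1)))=0.50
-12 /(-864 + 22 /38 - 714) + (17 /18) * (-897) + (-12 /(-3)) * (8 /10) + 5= -754333259 /899130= -838.96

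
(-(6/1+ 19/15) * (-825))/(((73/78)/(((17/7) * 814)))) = 6470787180/511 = 12662988.61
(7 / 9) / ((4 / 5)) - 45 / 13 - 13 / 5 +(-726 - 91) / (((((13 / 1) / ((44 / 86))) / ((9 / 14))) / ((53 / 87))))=-8399107 / 475020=-17.68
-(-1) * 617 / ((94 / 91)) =56147 / 94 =597.31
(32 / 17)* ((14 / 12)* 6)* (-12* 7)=-18816 / 17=-1106.82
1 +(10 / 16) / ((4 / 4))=13 / 8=1.62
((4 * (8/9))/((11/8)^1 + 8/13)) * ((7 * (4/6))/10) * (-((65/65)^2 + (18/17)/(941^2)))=-70135846144/84132206253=-0.83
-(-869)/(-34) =-869/34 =-25.56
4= 4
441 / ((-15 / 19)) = -558.60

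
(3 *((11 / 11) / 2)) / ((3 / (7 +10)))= 17 / 2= 8.50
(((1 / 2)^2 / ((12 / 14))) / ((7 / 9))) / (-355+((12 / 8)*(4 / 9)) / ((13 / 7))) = -117 / 110648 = -0.00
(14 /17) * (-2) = -28 /17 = -1.65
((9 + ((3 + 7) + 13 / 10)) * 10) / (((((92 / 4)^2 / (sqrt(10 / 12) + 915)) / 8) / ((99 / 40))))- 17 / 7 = 6699 * sqrt(30) / 5290 + 25735264 / 3703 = 6956.78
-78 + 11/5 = -379/5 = -75.80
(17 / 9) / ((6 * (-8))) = -17 / 432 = -0.04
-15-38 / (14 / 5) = -200 / 7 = -28.57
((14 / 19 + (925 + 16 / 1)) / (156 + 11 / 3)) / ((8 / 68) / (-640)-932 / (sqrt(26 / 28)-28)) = 44643521798389440 / 251940870138333011-1480533124300800 * sqrt(182) / 3275231311798329143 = 0.17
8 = 8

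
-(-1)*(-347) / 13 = -347 / 13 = -26.69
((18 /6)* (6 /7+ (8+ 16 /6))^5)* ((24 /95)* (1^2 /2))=3319990348928 /43109955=77012.15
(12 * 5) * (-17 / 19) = -1020 / 19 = -53.68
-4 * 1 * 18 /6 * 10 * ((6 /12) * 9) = -540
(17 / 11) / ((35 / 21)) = 51 / 55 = 0.93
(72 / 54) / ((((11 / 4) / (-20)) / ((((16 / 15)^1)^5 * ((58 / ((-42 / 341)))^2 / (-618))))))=298305980465152 / 62087563125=4804.60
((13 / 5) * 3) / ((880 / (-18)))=-351 / 2200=-0.16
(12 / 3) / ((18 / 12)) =8 / 3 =2.67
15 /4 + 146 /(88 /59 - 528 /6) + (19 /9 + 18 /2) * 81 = 2302063 /2552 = 902.06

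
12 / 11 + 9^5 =649551 / 11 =59050.09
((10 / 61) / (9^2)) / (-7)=-10 / 34587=-0.00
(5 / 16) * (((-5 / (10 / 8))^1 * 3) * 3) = -45 / 4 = -11.25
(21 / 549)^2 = 49 / 33489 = 0.00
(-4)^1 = -4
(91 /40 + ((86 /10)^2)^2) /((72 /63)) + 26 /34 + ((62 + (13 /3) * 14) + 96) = 10215796531 /2040000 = 5007.74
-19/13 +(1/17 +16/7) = 1366/1547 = 0.88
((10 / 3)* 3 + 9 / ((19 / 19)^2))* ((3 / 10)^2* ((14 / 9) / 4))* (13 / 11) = 1729 / 2200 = 0.79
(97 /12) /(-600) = -97 /7200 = -0.01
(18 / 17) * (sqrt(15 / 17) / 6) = 3 * sqrt(255) / 289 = 0.17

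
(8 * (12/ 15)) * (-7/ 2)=-112/ 5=-22.40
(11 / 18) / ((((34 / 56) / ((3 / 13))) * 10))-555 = -1839748 / 3315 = -554.98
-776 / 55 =-14.11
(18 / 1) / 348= 3 / 58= 0.05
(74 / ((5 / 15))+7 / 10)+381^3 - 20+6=553065497 / 10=55306549.70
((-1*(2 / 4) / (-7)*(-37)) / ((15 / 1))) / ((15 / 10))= -0.12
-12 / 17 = -0.71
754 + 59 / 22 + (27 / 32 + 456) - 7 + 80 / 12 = 1213.19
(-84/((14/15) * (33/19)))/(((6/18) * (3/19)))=-10830/11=-984.55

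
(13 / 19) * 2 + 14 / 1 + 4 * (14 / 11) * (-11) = -772 / 19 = -40.63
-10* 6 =-60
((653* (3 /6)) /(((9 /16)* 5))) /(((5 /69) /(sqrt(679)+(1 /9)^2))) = 120152 /6075+120152* sqrt(679) /75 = 41764.79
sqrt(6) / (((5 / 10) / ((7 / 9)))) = 14*sqrt(6) / 9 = 3.81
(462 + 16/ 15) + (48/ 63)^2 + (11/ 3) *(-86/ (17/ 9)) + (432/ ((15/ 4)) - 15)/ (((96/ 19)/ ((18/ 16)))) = 3061329973/ 9596160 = 319.02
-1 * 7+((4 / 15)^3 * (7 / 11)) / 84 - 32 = -4343609 / 111375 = -39.00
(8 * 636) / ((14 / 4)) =10176 / 7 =1453.71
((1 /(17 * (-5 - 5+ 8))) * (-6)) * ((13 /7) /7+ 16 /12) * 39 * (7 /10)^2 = 1833 /340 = 5.39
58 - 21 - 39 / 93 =1134 / 31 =36.58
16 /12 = 4 /3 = 1.33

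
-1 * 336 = -336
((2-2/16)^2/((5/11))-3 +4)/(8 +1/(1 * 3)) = 1677/1600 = 1.05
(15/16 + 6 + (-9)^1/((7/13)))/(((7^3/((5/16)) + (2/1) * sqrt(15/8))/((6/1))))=-0.05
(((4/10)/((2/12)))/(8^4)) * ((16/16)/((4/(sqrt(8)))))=3 * sqrt(2)/10240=0.00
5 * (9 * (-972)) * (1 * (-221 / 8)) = 2416635 / 2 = 1208317.50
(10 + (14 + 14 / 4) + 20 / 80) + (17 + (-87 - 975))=-4069 / 4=-1017.25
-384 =-384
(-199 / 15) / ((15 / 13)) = -2587 / 225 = -11.50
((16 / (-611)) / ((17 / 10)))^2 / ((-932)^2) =1600 / 5857227669241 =0.00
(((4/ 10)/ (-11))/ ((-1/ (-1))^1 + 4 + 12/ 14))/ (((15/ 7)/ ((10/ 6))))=-98/ 20295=-0.00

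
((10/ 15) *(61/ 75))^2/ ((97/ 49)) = 729316/ 4910625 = 0.15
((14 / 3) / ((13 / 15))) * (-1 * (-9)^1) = 630 / 13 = 48.46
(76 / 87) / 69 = 76 / 6003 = 0.01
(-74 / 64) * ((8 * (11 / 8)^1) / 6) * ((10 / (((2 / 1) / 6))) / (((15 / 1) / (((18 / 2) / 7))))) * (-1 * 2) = 1221 / 112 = 10.90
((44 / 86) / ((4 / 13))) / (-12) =-143 / 1032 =-0.14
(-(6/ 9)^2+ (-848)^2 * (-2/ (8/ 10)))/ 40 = -4044961/ 90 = -44944.01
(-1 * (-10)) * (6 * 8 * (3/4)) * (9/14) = 1620/7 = 231.43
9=9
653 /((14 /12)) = 3918 /7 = 559.71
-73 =-73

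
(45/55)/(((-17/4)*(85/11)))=-36/1445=-0.02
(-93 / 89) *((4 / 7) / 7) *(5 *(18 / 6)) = -1.28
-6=-6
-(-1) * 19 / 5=3.80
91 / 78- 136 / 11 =-739 / 66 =-11.20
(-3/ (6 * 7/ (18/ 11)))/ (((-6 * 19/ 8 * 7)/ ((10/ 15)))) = 8/ 10241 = 0.00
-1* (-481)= 481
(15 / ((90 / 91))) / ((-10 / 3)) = -91 / 20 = -4.55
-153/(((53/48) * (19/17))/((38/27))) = -9248/53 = -174.49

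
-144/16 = -9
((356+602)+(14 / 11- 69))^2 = 95902849 / 121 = 792585.53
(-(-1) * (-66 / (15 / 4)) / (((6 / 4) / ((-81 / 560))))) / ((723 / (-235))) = -4653 / 8435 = -0.55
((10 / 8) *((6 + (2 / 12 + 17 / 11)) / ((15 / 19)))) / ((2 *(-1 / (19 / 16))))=-183749 / 25344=-7.25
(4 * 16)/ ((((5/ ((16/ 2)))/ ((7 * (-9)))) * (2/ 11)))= -177408/ 5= -35481.60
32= 32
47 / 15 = 3.13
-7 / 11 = -0.64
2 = 2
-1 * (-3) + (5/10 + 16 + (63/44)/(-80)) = 68577/3520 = 19.48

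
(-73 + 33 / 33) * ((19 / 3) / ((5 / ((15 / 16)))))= -171 / 2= -85.50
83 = 83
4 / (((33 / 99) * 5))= 2.40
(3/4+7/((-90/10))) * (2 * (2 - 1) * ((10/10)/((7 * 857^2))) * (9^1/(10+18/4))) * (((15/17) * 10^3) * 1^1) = -15000/2534583499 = -0.00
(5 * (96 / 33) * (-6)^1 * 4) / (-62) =1920 / 341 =5.63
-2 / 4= -1 / 2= -0.50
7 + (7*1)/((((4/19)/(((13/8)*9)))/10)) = 77917/16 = 4869.81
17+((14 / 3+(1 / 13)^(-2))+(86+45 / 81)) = 2495 / 9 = 277.22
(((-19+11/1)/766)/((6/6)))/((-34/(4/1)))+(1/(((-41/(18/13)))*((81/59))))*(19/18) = -6953447/281099403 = -0.02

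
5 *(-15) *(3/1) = -225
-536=-536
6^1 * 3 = 18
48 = 48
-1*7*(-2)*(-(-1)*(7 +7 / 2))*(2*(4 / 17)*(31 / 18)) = 6076 / 51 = 119.14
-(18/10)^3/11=-0.53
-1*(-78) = 78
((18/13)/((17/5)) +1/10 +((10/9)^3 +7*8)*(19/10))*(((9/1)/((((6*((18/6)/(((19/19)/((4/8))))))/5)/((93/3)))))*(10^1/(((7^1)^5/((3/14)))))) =27347608675/12636208494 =2.16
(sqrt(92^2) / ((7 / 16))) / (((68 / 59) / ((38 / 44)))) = 206264 / 1309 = 157.57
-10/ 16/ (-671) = 5/ 5368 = 0.00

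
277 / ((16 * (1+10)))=277 / 176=1.57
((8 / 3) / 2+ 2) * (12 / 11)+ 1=51 / 11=4.64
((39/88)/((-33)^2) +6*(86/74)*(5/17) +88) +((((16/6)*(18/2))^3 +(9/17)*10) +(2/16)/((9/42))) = 279690009955/20092776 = 13919.93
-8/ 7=-1.14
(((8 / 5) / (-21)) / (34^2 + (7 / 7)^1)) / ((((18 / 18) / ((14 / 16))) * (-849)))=1 / 14734395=0.00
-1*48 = -48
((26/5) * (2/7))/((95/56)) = 416/475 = 0.88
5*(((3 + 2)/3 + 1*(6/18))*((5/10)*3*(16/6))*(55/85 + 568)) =386680/17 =22745.88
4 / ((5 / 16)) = 64 / 5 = 12.80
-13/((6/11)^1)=-23.83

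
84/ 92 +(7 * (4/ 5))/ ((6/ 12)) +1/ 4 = 5687/ 460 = 12.36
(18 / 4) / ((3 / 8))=12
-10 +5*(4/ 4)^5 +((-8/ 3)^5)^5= -44588032278.67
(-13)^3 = -2197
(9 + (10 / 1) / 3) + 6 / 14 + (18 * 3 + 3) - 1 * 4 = 65.76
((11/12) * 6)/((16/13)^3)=24167/8192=2.95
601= 601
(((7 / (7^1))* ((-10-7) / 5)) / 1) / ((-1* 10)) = 17 / 50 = 0.34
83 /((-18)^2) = 83 /324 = 0.26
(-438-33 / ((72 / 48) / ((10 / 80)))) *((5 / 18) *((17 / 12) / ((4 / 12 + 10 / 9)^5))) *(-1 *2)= 327732885 / 5940688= 55.17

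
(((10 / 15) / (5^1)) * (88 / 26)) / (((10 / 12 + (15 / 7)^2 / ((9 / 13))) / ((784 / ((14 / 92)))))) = 311.41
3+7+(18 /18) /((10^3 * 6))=60001 /6000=10.00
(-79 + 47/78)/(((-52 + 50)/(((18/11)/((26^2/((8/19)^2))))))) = 146760/8724287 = 0.02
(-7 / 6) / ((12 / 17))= -119 / 72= -1.65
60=60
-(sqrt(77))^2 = -77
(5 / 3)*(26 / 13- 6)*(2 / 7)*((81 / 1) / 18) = -60 / 7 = -8.57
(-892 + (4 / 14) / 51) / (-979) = 3578 / 3927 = 0.91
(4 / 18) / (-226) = -1 / 1017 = -0.00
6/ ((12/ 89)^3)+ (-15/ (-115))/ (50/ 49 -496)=196630637281/ 80329248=2447.81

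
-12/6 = -2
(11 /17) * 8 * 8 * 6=4224 /17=248.47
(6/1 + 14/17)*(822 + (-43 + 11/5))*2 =906192/85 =10661.08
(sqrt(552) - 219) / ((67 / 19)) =-4161 / 67 + 38*sqrt(138) / 67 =-55.44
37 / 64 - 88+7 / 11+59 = -19561 / 704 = -27.79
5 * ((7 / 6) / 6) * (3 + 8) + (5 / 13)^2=65965 / 6084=10.84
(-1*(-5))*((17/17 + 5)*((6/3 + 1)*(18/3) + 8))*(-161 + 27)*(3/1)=-313560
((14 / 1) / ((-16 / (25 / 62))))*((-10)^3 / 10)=4375 / 124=35.28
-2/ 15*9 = -6/ 5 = -1.20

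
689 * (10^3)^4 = 689000000000000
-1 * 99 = -99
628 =628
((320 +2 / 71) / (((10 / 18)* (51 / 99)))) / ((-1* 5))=-6748434 / 30175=-223.64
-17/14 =-1.21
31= 31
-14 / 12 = -1.17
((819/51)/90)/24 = 91/12240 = 0.01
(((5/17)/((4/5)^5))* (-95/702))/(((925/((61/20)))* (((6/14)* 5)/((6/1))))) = -1014125/904310784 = -0.00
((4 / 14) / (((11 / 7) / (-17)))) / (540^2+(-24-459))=-34 / 3202287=-0.00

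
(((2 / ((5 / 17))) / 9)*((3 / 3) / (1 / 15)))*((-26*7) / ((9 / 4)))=-24752 / 27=-916.74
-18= -18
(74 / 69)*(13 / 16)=481 / 552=0.87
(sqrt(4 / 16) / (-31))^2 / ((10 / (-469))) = -469 / 38440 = -0.01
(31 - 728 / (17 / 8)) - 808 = -19033 / 17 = -1119.59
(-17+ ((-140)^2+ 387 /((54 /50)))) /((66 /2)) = 59824 /99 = 604.28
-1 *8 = -8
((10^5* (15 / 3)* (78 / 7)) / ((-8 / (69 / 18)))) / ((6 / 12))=-37375000 / 7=-5339285.71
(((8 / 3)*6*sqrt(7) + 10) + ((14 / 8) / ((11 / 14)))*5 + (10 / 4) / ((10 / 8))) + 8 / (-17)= 8477 / 374 + 16*sqrt(7)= 65.00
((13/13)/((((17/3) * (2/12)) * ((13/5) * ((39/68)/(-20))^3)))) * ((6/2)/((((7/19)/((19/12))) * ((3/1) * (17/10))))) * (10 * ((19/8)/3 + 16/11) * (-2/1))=116455712000000/59378319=1961249.73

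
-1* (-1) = 1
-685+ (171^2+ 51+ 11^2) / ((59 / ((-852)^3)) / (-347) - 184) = -33361638087705313 / 39488085840325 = -844.85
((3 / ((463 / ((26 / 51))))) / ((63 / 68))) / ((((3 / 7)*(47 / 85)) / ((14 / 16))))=7735 / 587547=0.01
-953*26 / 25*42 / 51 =-346892 / 425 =-816.22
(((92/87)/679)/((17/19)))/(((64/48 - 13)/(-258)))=450984/11716145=0.04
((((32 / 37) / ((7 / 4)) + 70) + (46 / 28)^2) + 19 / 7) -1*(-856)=6758193 / 7252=931.91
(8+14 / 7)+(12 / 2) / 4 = 23 / 2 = 11.50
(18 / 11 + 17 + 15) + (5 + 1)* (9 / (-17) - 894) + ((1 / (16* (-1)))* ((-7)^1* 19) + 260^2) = 186326119 / 2992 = 62274.77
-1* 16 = -16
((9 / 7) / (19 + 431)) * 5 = 1 / 70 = 0.01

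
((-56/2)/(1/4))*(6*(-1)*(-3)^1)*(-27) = 54432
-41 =-41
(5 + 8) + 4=17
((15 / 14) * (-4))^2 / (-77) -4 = -15992 / 3773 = -4.24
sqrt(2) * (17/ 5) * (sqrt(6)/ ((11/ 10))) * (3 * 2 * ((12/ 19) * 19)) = 770.92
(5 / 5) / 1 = 1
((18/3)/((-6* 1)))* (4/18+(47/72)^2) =-0.65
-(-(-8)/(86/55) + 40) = -1940/43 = -45.12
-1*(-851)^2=-724201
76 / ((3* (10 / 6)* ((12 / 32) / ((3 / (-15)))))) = -8.11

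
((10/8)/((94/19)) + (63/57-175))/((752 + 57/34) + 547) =-21088483/157964556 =-0.13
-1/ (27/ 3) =-1/ 9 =-0.11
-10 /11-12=-142 /11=-12.91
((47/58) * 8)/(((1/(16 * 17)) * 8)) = 6392/29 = 220.41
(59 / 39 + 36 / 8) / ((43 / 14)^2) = 45962 / 72111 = 0.64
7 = 7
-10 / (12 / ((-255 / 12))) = 17.71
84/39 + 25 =353/13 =27.15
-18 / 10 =-9 / 5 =-1.80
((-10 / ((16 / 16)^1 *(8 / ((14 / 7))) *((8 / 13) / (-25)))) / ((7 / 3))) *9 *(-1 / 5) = -8775 / 112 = -78.35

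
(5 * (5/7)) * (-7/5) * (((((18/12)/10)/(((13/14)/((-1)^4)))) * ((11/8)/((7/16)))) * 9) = -297/13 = -22.85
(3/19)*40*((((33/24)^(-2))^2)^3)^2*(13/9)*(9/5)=1473378342655329306673152/187144920840344610799524979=0.01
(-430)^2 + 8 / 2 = 184904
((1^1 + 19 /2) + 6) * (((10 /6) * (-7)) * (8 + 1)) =-3465 /2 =-1732.50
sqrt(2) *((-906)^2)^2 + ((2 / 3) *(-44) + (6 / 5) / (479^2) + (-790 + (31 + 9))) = -2682165272 / 3441615 + 673771738896 *sqrt(2) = 952857130311.09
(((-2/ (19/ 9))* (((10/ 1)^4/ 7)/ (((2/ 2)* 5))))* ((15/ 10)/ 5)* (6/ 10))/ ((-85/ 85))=6480/ 133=48.72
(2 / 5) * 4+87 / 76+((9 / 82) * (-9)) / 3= 37633 / 15580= 2.42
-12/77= -0.16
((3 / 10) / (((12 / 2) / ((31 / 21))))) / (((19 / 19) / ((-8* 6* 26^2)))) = -83824 / 35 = -2394.97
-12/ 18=-2/ 3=-0.67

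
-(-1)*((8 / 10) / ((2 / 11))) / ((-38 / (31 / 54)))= -341 / 5130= -0.07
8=8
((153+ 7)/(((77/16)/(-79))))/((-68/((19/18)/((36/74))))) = 8885920/106029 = 83.81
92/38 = 46/19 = 2.42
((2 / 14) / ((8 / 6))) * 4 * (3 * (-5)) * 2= -90 / 7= -12.86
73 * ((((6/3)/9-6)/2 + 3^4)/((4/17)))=24233.97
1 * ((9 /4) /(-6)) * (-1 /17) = 3 /136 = 0.02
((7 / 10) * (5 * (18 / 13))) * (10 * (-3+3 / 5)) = -1512 / 13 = -116.31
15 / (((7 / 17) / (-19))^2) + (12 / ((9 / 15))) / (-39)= 61031485 / 1911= 31936.94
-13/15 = -0.87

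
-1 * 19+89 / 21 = -310 / 21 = -14.76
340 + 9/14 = 4769/14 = 340.64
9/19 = 0.47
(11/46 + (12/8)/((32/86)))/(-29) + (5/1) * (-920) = -98185543/21344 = -4600.15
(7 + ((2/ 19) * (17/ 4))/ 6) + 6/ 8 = 446/ 57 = 7.82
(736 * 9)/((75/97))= 214176/25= 8567.04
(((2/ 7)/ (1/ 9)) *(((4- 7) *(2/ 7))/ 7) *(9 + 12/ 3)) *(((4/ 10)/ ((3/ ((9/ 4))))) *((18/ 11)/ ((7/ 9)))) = -341172/ 132055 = -2.58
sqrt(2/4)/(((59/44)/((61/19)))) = 1342 * sqrt(2)/1121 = 1.69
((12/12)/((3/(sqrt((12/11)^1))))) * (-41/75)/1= -0.19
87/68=1.28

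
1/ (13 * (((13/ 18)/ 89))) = 1602/ 169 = 9.48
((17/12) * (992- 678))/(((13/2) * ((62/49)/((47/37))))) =6146707/89466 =68.70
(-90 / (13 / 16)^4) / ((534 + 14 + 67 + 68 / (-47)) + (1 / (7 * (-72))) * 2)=-69858754560 / 207549273997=-0.34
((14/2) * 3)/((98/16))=24/7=3.43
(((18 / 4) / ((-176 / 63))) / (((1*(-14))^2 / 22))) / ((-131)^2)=-81 / 7688128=-0.00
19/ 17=1.12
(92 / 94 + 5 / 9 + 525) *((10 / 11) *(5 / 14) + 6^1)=3330.16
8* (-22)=-176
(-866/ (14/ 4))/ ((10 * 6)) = -433/ 105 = -4.12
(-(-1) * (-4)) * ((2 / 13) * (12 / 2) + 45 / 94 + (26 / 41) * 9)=-712362 / 25051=-28.44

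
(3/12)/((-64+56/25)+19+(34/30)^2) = -225/37328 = -0.01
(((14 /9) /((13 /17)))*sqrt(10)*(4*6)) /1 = 1904*sqrt(10) /39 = 154.38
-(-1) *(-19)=-19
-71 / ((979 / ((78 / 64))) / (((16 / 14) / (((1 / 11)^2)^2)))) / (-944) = 3685539 / 2352448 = 1.57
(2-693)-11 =-702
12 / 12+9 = 10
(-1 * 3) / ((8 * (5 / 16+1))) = -2 / 7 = -0.29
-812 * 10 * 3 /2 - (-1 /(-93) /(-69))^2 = -501546688021 /41177889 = -12180.00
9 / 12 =3 / 4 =0.75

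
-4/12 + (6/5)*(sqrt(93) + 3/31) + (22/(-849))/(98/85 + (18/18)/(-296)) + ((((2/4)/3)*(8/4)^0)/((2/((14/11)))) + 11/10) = 1305065662/1350559485 + 6*sqrt(93)/5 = 12.54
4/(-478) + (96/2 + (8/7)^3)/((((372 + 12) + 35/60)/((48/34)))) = 1114671902/6431505535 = 0.17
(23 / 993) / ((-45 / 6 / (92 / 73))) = -4232 / 1087335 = -0.00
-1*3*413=-1239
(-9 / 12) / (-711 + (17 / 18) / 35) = 945 / 895826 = 0.00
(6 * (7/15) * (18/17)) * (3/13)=756/1105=0.68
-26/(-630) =13/315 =0.04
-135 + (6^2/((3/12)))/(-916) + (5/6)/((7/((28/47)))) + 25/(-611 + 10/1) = -2622249626/19405689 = -135.13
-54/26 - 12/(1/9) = -1431/13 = -110.08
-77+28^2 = 707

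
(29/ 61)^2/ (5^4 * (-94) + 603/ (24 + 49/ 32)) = -0.00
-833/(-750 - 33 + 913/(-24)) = 2856/2815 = 1.01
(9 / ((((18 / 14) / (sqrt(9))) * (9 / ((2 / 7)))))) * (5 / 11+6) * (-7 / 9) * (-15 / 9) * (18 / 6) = 4970 / 297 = 16.73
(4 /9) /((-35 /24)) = -0.30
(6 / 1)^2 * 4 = 144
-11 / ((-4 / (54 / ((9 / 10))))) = 165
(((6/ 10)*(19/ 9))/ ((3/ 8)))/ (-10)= -76/ 225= -0.34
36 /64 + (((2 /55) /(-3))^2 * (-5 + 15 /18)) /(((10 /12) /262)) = 32237 /87120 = 0.37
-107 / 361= -0.30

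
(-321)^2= 103041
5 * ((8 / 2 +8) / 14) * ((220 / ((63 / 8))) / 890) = 0.13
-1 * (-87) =87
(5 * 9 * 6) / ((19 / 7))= 1890 / 19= 99.47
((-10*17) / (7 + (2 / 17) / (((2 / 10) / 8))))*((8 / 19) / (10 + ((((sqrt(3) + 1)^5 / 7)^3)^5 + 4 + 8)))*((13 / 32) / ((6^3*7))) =-1736927287867115954245830686960983248374034202445 / 46516987280693320881330248443517915746114601331107808 + 10445994137634229134505093726395829179457208320*sqrt(3) / 484551950840555425847190087953311622355360430532373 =-0.00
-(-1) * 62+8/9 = 566/9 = 62.89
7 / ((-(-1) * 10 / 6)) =21 / 5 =4.20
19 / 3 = 6.33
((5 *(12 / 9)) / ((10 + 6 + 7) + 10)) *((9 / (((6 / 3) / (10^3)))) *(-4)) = -3636.36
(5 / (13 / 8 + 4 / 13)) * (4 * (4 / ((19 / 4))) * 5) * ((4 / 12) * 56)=9318400 / 11457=813.34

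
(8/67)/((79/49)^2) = 19208/418147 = 0.05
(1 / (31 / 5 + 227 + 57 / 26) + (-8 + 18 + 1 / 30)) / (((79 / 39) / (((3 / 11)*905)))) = 1223.05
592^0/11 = 1/11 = 0.09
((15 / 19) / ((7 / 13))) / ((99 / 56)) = 520 / 627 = 0.83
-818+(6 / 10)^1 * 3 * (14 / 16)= -32657 / 40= -816.42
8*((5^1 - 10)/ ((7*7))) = -40/ 49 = -0.82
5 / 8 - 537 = -4291 / 8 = -536.38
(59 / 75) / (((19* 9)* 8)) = 59 / 102600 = 0.00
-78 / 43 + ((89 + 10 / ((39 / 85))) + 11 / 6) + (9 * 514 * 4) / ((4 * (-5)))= -13657249 / 16770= -814.39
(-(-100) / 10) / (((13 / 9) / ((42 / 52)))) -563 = -94202 / 169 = -557.41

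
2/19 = 0.11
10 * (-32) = -320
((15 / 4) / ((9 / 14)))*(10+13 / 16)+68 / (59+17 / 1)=116677 / 1824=63.97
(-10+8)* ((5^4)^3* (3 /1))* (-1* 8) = 11718750000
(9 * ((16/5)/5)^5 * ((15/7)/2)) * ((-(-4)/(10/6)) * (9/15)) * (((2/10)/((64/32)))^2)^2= 31850496/213623046875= 0.00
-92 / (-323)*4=368 / 323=1.14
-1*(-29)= 29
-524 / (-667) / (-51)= -0.02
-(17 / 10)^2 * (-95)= 5491 / 20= 274.55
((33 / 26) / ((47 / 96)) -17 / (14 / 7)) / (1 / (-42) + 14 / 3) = -1.27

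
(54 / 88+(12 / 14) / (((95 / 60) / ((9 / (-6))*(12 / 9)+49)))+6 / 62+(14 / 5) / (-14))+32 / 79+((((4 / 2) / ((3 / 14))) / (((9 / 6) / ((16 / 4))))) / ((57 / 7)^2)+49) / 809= 26.42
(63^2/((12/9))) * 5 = 14883.75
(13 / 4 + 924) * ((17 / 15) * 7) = 441371 / 60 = 7356.18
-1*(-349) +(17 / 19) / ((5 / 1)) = 33172 / 95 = 349.18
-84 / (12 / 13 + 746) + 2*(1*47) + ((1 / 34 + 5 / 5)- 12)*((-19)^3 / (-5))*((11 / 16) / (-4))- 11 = 28202008911 / 10564480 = 2669.51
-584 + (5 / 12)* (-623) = -10123 / 12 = -843.58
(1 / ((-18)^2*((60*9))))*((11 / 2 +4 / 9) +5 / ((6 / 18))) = 377 / 3149280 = 0.00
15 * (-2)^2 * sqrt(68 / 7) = 120 * sqrt(119) / 7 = 187.01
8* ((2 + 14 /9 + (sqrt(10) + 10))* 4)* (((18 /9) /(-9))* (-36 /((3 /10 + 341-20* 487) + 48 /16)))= -312320 /845613-2560* sqrt(10) /93957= -0.46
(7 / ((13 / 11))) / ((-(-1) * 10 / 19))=1463 / 130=11.25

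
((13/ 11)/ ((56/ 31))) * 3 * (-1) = -1.96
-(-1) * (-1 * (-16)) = 16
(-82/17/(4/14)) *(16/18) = -2296/153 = -15.01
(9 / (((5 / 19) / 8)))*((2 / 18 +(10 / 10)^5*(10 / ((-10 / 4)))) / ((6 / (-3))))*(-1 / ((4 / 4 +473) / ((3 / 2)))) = -133 / 79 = -1.68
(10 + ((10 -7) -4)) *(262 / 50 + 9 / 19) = 24426 / 475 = 51.42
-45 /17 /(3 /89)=-1335 /17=-78.53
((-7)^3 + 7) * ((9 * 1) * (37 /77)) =-15984 /11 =-1453.09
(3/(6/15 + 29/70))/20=7/38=0.18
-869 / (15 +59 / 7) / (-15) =6083 / 2460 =2.47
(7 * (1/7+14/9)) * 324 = 3852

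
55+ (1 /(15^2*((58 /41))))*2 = 358916 /6525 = 55.01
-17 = -17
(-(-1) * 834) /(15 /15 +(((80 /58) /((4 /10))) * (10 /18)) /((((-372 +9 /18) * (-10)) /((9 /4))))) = 8985099 /10786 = 833.03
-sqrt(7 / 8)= -sqrt(14) / 4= -0.94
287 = 287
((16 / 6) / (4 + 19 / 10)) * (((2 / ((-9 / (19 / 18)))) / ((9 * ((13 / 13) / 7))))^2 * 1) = 1415120 / 94065057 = 0.02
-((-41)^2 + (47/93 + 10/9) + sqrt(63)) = -469450/279 - 3 * sqrt(7) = -1690.55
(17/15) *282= 1598/5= 319.60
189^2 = 35721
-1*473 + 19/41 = -19374/41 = -472.54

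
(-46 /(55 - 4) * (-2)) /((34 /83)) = 3818 /867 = 4.40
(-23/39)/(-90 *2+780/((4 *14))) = 322/90675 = 0.00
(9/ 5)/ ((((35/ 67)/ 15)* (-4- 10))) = -1809/ 490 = -3.69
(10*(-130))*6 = -7800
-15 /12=-1.25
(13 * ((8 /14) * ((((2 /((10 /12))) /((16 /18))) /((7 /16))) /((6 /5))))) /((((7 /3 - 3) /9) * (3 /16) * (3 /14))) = -89856 /7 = -12836.57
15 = 15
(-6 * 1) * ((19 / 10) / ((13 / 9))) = -513 / 65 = -7.89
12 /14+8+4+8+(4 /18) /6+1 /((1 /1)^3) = 21.89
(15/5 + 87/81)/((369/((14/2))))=770/9963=0.08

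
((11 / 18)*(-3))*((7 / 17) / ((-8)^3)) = 77 / 52224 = 0.00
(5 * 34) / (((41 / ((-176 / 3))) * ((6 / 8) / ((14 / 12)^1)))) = -418880 / 1107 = -378.39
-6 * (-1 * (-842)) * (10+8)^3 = -29463264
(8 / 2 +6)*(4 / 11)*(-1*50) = -181.82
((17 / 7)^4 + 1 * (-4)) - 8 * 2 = 35501 / 2401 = 14.79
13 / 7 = 1.86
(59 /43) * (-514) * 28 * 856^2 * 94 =-58485545495552 /43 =-1360128965012.84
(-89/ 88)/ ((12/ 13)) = -1157/ 1056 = -1.10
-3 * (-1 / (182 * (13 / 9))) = 27 / 2366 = 0.01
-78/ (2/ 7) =-273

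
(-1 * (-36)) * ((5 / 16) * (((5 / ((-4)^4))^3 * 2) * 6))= 16875 / 16777216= 0.00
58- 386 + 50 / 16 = -2599 / 8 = -324.88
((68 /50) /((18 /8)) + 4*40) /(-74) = -18068 /8325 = -2.17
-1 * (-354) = 354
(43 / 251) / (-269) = -43 / 67519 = -0.00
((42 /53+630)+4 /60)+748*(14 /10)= 1678.06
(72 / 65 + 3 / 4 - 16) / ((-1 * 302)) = 0.05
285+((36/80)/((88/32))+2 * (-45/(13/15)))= 129642/715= 181.32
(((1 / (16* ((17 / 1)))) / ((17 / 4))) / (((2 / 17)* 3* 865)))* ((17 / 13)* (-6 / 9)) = -1 / 404820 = -0.00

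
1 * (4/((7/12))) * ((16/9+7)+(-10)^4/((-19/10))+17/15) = -71864416/1995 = -36022.26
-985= -985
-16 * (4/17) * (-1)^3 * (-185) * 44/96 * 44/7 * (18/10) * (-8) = 28893.58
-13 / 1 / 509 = -13 / 509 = -0.03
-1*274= -274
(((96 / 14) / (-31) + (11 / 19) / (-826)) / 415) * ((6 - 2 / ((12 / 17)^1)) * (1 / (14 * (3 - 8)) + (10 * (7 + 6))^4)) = -719450637930681 / 1487708600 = -483596.48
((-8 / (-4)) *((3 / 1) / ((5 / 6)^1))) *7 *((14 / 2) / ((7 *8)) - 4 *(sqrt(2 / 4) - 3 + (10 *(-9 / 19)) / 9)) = 136269 / 190 - 504 *sqrt(2) / 5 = 574.65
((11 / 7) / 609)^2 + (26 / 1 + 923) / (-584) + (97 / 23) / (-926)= -2522879878193 / 1548208613448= -1.63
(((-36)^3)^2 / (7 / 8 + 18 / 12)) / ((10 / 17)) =148021198848 / 95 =1558117882.61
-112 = -112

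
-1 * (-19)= 19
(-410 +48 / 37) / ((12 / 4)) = -15122 / 111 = -136.23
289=289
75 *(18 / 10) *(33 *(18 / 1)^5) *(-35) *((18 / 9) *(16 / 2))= -4714094246400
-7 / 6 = -1.17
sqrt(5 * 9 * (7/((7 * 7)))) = 3 * sqrt(35)/7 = 2.54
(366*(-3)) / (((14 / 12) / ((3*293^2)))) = -1696719636 / 7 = -242388519.43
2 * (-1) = -2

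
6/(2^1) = 3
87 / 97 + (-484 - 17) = -48510 / 97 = -500.10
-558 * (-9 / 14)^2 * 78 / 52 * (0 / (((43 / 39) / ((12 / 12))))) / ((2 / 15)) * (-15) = 0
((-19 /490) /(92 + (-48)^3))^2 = 361 /2931681025000000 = 0.00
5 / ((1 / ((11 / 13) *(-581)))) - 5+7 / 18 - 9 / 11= -6341065 / 2574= -2463.51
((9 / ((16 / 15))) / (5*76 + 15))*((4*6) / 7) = 81 / 1106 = 0.07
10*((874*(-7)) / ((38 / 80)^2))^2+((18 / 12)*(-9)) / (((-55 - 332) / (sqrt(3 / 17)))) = 3*sqrt(51) / 1462+2654310400000 / 361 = 7352660387.83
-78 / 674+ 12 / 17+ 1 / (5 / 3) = 1.19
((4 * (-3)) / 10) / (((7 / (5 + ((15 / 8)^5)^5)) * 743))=-151507123101049682041651144329 / 98244112309620099025731584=-1542.15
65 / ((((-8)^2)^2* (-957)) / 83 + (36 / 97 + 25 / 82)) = -42911830 / 31178215597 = -0.00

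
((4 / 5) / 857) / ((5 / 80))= 64 / 4285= 0.01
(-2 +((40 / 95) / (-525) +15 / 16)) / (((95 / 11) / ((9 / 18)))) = -1866733 / 30324000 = -0.06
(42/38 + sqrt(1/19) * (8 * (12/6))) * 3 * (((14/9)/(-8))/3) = -28 * sqrt(19)/171 - 49/228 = -0.93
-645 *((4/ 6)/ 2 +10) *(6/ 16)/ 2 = -19995/ 16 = -1249.69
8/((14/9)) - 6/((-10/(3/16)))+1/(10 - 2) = 3013/560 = 5.38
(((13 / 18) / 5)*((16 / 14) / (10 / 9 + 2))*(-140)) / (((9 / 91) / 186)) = -13970.67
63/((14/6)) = 27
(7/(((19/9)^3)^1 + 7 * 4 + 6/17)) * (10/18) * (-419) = -20193705/467981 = -43.15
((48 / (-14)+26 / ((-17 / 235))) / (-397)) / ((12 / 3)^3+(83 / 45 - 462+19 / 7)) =-971505 / 418215283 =-0.00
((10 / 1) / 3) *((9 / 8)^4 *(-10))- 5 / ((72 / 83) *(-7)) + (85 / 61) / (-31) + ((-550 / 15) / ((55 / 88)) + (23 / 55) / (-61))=-746698807201 / 6709570560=-111.29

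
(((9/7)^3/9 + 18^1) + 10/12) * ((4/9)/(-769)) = -78490/7121709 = -0.01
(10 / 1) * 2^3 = 80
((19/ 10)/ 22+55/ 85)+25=96243/ 3740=25.73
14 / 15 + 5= 89 / 15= 5.93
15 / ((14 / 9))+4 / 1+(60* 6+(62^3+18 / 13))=43443951 / 182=238703.03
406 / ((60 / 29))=5887 / 30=196.23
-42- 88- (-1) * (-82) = -212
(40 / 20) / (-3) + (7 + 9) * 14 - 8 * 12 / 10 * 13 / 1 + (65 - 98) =65.53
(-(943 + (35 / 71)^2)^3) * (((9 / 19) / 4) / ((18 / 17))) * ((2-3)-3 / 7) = 2284440281817698545280 / 17037337761493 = 134084345.44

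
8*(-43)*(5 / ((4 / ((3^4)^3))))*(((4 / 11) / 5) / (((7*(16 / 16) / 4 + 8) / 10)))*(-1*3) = 7312628160 / 143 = 51137259.86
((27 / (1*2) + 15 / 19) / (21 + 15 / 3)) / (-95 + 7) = -543 / 86944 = -0.01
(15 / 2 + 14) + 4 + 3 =57 / 2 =28.50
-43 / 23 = -1.87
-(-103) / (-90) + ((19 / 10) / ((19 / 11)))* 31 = 1483 / 45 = 32.96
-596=-596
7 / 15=0.47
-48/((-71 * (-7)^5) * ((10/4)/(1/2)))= -48/5966485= -0.00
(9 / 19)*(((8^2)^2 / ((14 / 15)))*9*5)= 12441600 / 133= 93545.86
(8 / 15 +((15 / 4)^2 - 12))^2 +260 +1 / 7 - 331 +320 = 103171303 / 403200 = 255.88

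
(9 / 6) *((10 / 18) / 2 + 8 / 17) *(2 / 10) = 229 / 1020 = 0.22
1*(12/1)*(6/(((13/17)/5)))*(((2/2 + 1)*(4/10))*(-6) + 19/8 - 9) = -69921/13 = -5378.54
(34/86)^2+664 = 1228025/1849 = 664.16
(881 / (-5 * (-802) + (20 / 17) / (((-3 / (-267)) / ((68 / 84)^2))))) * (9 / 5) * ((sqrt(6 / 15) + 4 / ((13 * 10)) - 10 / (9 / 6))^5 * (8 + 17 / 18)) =-6879124372309170422854 / 140871145846640625 + 4960222604980744381 * sqrt(10) / 722416132546875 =-27120.05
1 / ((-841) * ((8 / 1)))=-1 / 6728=-0.00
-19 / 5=-3.80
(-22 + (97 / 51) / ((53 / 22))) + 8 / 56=-398621 / 18921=-21.07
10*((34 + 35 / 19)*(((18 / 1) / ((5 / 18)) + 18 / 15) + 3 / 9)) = 451730 / 19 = 23775.26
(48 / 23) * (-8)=-16.70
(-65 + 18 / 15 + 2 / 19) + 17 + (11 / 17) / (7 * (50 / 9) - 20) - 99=-7998217 / 54910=-145.66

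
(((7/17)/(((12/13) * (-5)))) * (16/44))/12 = -91/33660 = -0.00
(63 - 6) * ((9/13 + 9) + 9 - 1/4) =54663/52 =1051.21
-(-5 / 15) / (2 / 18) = 3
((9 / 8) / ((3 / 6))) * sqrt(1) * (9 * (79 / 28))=6399 / 112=57.13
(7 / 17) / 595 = 1 / 1445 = 0.00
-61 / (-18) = 3.39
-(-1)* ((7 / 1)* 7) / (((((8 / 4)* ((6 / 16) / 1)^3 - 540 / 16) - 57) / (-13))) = 1792 / 255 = 7.03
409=409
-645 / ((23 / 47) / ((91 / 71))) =-2758665 / 1633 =-1689.32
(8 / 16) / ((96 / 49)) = 49 / 192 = 0.26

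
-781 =-781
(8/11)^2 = 64/121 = 0.53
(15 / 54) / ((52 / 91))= 0.49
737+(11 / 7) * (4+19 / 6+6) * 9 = 12925 / 14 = 923.21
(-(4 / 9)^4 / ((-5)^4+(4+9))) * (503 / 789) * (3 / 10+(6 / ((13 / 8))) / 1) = -5569216 / 35779134105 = -0.00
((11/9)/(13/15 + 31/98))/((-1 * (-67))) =5390/349539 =0.02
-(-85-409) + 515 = 1009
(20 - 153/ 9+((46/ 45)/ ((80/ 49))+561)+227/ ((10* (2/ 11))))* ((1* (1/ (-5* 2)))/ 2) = -1241057/ 36000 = -34.47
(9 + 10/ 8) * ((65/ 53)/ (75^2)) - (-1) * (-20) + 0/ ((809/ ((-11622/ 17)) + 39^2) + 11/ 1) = -4769467/ 238500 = -20.00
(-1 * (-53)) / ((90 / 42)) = 371 / 15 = 24.73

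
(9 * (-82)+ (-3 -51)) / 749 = -792 / 749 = -1.06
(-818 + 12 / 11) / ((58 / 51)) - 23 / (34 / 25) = -7974287 / 10846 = -735.23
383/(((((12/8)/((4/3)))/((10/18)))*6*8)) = 1915/486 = 3.94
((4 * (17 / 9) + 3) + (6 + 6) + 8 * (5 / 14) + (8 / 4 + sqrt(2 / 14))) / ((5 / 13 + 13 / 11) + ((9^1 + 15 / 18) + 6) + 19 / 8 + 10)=3432 * sqrt(7) / 715309 + 1975688 / 2145927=0.93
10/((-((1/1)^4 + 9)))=-1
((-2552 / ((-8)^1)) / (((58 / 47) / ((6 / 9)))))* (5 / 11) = 235 / 3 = 78.33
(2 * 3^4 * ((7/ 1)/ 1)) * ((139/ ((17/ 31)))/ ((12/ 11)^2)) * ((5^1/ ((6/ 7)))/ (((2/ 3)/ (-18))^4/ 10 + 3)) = 1018296531442575/ 2168279416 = 469633.44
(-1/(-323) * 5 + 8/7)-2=-1903/2261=-0.84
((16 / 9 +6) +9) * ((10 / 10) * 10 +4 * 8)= 2114 / 3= 704.67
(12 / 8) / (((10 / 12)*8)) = 9 / 40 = 0.22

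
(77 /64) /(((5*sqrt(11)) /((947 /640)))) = 6629*sqrt(11) /204800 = 0.11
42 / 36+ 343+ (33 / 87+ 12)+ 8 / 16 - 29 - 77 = 21841 / 87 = 251.05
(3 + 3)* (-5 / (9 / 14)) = -140 / 3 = -46.67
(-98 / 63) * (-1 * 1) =14 / 9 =1.56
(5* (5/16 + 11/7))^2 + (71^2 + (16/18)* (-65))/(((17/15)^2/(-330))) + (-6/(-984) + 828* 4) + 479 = -189718005704375/148633856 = -1276411.79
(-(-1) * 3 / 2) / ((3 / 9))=9 / 2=4.50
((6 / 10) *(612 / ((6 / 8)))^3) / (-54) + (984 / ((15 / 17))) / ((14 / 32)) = -211209088 / 35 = -6034545.37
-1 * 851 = -851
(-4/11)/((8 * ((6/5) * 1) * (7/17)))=-85/924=-0.09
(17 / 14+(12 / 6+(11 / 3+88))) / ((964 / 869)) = 3462965 / 40488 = 85.53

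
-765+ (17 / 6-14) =-4657 / 6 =-776.17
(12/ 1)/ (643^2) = 12/ 413449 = 0.00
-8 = -8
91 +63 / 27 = 280 / 3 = 93.33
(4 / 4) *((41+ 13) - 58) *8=-32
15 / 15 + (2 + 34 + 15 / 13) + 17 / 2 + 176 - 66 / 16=22727 / 104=218.53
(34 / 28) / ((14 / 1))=17 / 196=0.09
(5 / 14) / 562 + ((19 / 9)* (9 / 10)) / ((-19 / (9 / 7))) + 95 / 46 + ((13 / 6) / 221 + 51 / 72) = 35010421 / 13184520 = 2.66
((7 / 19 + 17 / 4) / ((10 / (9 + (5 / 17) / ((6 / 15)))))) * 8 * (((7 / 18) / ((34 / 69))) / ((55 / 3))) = 18705141 / 12080200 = 1.55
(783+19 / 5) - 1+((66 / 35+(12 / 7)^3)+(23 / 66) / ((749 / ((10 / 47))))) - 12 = 222206659712 / 284616255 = 780.72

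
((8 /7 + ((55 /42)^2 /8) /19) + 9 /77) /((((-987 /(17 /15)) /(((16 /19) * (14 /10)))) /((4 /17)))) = -7497526 /18519056325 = -0.00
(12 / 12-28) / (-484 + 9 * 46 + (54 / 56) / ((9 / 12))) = 189 / 481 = 0.39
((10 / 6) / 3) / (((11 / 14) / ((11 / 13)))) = 70 / 117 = 0.60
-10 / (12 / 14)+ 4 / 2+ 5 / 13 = -362 / 39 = -9.28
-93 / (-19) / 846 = 31 / 5358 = 0.01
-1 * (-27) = 27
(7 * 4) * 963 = 26964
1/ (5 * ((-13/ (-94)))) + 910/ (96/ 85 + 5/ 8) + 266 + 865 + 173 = 141452822/ 77545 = 1824.14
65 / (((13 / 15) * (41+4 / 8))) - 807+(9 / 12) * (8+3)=-264585 / 332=-796.94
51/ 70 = 0.73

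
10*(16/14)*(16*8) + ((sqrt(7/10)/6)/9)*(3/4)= sqrt(70)/720 + 10240/7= 1462.87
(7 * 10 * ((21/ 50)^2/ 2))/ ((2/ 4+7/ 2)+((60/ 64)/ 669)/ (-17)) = 15603756/ 10109125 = 1.54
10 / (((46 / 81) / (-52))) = -21060 / 23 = -915.65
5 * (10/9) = 50/9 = 5.56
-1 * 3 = -3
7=7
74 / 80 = 0.92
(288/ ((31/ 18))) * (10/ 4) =12960/ 31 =418.06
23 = 23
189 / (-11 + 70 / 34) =-3213 / 152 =-21.14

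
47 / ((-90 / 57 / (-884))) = 394706 / 15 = 26313.73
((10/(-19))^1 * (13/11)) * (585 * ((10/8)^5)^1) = -1110.46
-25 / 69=-0.36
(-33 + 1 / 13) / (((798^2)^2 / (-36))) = 107 / 36609384357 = 0.00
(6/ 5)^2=36/ 25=1.44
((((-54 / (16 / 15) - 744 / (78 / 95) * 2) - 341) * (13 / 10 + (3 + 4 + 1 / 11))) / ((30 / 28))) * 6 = -113916873 / 1100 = -103560.79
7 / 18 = 0.39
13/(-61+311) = 13/250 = 0.05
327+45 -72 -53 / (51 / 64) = 11908 / 51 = 233.49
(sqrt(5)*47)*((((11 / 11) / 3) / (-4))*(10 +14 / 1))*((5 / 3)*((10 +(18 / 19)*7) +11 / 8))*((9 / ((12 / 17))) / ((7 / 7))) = -10934315*sqrt(5) / 304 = -80427.21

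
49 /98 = 1 /2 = 0.50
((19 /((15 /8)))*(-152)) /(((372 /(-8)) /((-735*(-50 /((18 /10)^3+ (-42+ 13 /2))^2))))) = 7075600000000 /5116105677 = 1383.01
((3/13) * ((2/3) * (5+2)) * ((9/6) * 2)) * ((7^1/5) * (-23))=-6762/65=-104.03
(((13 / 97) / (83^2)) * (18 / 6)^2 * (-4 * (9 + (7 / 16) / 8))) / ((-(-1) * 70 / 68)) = -2305251 / 374210480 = -0.01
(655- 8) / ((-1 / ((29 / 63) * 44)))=-825572 / 63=-13104.32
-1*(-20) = 20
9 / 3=3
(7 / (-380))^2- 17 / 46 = -1226273 / 3321200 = -0.37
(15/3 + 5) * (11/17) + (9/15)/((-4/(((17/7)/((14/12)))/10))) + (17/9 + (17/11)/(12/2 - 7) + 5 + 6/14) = 100703501/8246700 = 12.21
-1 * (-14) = 14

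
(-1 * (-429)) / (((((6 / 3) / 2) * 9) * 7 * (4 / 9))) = 429 / 28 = 15.32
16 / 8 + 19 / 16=51 / 16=3.19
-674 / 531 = -1.27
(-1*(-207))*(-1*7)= -1449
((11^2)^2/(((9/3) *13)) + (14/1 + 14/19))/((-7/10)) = -557.35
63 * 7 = 441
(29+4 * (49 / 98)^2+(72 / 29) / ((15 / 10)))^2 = 842724 / 841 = 1002.05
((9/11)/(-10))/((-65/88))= 36/325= 0.11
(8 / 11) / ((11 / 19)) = 152 / 121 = 1.26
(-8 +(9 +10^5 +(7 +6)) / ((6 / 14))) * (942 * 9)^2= 16774294247640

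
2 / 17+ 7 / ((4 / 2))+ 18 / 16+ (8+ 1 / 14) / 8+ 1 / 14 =11087 / 1904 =5.82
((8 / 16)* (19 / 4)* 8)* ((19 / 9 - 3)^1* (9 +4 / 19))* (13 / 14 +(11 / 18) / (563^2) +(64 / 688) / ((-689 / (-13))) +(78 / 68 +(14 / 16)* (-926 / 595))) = -110729833551710 / 994706727327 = -111.32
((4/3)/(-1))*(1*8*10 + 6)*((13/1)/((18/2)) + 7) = -26144/27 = -968.30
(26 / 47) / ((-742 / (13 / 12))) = -0.00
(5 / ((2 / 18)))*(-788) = -35460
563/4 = 140.75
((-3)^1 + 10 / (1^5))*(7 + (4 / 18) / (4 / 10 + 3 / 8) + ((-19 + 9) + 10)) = 14231 / 279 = 51.01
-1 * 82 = -82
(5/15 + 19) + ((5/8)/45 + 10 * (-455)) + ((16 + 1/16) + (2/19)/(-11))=-135871397/30096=-4514.60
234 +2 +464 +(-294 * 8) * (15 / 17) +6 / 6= -23363 / 17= -1374.29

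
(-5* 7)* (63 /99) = -245 /11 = -22.27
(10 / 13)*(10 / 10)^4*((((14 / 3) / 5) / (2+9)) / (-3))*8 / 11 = -224 / 14157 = -0.02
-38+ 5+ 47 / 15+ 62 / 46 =-9839 / 345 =-28.52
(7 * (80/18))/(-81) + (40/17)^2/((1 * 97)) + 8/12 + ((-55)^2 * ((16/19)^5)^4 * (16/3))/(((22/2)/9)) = 326375855299678465085610300552972398/768190840206896281759032083305257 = 424.86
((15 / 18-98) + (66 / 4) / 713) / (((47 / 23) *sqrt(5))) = -41558 *sqrt(5) / 4371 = -21.26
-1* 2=-2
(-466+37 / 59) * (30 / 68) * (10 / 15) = -137285 / 1003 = -136.87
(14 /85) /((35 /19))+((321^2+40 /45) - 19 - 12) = 394016992 /3825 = 103010.98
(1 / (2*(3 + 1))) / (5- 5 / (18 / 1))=9 / 340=0.03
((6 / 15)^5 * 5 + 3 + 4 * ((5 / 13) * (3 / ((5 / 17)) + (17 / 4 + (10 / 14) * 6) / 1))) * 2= 3625824 / 56875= 63.75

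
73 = 73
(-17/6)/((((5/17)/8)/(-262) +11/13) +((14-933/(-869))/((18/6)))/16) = -2.44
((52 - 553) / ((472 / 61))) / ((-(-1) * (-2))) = 30561 / 944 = 32.37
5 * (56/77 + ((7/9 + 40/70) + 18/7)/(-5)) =-197/693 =-0.28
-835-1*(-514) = -321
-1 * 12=-12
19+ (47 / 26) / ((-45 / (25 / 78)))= 346553 / 18252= 18.99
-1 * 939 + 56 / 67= -62857 / 67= -938.16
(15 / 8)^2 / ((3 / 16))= 75 / 4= 18.75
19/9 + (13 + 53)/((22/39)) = 1072/9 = 119.11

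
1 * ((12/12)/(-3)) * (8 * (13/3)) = -104/9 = -11.56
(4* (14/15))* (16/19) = 896/285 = 3.14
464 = 464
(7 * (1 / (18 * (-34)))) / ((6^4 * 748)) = -7 / 593277696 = -0.00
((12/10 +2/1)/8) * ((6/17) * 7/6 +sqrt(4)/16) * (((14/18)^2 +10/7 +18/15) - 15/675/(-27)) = 0.69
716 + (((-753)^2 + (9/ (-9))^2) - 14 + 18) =567730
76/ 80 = 19/ 20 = 0.95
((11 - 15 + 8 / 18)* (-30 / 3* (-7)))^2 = 5017600 / 81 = 61945.68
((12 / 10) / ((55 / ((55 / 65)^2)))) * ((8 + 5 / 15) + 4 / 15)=2838 / 21125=0.13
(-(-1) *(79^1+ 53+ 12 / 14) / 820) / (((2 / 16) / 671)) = 249612 / 287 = 869.73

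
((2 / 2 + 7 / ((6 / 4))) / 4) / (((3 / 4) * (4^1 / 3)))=17 / 12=1.42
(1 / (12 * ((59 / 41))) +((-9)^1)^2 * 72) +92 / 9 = 12409003 / 2124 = 5842.28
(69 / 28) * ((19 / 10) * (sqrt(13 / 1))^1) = 1311 * sqrt(13) / 280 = 16.88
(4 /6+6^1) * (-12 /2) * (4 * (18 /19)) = -2880 /19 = -151.58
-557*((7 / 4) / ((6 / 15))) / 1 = -19495 / 8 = -2436.88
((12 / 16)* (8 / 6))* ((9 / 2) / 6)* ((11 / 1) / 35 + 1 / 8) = 369 / 1120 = 0.33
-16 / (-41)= 16 / 41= 0.39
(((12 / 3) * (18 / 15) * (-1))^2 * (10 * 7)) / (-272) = -504 / 85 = -5.93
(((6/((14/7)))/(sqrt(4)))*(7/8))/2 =21/32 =0.66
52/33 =1.58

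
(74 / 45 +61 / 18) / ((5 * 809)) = 151 / 121350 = 0.00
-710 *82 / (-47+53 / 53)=29110 / 23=1265.65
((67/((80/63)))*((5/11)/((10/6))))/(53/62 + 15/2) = 56079/32560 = 1.72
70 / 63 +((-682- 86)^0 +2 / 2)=28 / 9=3.11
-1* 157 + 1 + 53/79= -12271/79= -155.33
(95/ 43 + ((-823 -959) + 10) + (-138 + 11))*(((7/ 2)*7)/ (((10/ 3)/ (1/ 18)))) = -1998269/ 2580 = -774.52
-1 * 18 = -18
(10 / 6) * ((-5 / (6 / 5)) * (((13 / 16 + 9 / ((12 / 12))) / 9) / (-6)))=19625 / 15552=1.26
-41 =-41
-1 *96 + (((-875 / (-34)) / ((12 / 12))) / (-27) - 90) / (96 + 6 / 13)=-111597947 / 1151172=-96.94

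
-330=-330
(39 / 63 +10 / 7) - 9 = -146 / 21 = -6.95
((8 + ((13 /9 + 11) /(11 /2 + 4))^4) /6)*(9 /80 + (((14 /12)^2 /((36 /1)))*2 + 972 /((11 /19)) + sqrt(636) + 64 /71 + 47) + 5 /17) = 9357919624*sqrt(159) /2565108243 + 173832201774015838759 /55172246270543820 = 3196.72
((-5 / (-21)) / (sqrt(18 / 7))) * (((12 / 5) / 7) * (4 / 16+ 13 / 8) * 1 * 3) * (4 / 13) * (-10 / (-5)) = 30 * sqrt(14) / 637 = 0.18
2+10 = 12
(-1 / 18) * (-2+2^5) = -5 / 3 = -1.67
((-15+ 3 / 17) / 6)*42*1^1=-1764 / 17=-103.76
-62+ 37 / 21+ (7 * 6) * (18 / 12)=58 / 21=2.76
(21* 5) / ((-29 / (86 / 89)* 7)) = -1290 / 2581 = -0.50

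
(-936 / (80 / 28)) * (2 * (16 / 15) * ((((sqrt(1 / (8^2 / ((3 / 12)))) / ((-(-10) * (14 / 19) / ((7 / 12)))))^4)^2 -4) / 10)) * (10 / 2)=17208823431175564845148895763269 / 12311715481324093440000000000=1397.76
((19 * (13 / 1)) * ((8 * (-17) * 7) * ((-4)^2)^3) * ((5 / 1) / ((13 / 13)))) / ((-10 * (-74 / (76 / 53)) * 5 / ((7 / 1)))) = -128098926592 / 9805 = -13064653.40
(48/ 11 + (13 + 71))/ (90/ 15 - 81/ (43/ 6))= -3483/ 209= -16.67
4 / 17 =0.24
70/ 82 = 35/ 41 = 0.85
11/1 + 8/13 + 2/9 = 1385/117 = 11.84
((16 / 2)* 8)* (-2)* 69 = -8832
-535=-535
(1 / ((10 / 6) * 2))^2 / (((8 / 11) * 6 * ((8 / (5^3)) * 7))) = 165 / 3584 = 0.05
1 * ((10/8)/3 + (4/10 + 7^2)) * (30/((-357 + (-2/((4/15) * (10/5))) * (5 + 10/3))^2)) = 23912/2411809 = 0.01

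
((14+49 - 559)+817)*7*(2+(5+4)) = 24717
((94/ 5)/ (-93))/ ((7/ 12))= -0.35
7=7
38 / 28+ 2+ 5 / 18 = 229 / 63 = 3.63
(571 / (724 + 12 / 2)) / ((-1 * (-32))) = 571 / 23360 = 0.02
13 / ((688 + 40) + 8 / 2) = 13 / 732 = 0.02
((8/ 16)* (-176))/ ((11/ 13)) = -104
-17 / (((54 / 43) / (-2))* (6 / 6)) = 731 / 27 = 27.07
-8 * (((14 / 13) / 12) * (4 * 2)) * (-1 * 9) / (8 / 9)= 756 / 13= 58.15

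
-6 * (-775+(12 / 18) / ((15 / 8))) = 69718 / 15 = 4647.87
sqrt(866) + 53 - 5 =77.43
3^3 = 27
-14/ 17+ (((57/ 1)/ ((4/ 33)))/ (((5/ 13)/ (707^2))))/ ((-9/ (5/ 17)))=-1358089789/ 68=-19971908.66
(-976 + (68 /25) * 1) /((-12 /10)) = 811.07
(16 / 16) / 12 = 0.08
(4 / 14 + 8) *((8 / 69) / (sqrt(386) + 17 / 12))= -31552 / 8902495 + 22272 *sqrt(386) / 8902495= 0.05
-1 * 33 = -33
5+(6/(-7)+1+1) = 43/7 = 6.14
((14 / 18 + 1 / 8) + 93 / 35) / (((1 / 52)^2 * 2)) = 1516099 / 315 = 4813.01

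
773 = 773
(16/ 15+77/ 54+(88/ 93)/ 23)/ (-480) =-487769/ 92404800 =-0.01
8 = 8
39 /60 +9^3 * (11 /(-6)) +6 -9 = -26777 /20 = -1338.85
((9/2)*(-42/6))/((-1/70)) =2205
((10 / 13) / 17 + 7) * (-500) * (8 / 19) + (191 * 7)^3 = 10035518754847 / 4199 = 2389978269.79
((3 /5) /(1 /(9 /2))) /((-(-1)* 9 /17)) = 51 /10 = 5.10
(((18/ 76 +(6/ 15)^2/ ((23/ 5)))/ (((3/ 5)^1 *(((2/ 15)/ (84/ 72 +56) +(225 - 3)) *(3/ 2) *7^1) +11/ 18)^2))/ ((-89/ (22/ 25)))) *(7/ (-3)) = 118502459460/ 37022372241899541613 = 0.00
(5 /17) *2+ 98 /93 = 2596 /1581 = 1.64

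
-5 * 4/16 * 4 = -5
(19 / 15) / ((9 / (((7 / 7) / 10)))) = 19 / 1350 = 0.01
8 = 8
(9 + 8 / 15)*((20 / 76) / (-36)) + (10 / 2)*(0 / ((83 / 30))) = -143 / 2052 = -0.07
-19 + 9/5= -86/5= -17.20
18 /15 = 1.20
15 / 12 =5 / 4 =1.25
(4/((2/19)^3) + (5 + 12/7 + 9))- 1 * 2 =48205/14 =3443.21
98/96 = 49/48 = 1.02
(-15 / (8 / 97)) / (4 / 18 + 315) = -13095 / 22696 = -0.58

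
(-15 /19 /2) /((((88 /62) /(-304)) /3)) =2790 /11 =253.64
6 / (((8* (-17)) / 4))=-3 / 17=-0.18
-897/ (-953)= 897/ 953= 0.94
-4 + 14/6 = -5/3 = -1.67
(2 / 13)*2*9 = 36 / 13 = 2.77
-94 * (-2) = 188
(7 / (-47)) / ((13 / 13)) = -7 / 47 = -0.15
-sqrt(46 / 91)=-0.71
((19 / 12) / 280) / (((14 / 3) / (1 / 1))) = 19 / 15680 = 0.00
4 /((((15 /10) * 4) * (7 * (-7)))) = -2 /147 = -0.01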